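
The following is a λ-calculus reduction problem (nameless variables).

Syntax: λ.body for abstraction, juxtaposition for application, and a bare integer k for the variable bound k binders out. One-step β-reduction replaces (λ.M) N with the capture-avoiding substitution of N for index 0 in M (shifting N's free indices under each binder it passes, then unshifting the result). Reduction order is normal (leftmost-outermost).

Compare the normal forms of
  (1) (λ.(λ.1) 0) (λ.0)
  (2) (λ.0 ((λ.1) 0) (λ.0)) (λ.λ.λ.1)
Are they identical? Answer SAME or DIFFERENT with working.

Answer: DIFFERENT — A ⇓ λ.0, B ⇓ λ.λ.0

Working:
Term A:
  start: (λ.(λ.1) 0) (λ.0)
  [1] (λ.λ.0) (λ.0)
  [2] λ.0

Term B:
  start: (λ.0 ((λ.1) 0) (λ.0)) (λ.λ.λ.1)
  [1] (λ.λ.λ.1) ((λ.λ.λ.λ.1) (λ.λ.λ.1)) (λ.0)
  [2] (λ.λ.1) (λ.0)
  [3] λ.λ.0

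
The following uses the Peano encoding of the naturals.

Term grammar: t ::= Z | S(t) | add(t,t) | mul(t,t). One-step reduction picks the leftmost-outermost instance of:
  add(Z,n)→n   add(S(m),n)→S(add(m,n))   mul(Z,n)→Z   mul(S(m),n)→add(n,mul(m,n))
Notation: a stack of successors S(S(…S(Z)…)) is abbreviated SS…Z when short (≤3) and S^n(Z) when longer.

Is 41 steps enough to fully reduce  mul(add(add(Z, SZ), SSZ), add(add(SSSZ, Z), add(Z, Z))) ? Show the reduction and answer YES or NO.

Answer: NO — after 41 steps the term is S(S(S(S(S(S(S(S(S(add(add(add(Z, Z), add(Z, Z)), mul(Z, add(add(SSSZ, Z), add(Z, Z))))))))))))), not yet normal

Derivation:
  start: mul(add(add(Z, SZ), SSZ), add(add(SSSZ, Z), add(Z, Z)))
  →1  mul(add(SZ, SSZ), add(add(SSSZ, Z), add(Z, Z)))
  →2  mul(S(add(Z, SSZ)), add(add(SSSZ, Z), add(Z, Z)))
  →3  add(add(add(SSSZ, Z), add(Z, Z)), mul(add(Z, SSZ), add(add(SSSZ, Z), add(Z, Z))))
  →4  add(add(S(add(SSZ, Z)), add(Z, Z)), mul(add(Z, SSZ), add(add(SSSZ, Z), add(Z, Z))))
  →5  add(S(add(add(SSZ, Z), add(Z, Z))), mul(add(Z, SSZ), add(add(SSSZ, Z), add(Z, Z))))
  →6  S(add(add(add(SSZ, Z), add(Z, Z)), mul(add(Z, SSZ), add(add(SSSZ, Z), add(Z, Z)))))
  →7  S(add(add(S(add(SZ, Z)), add(Z, Z)), mul(add(Z, SSZ), add(add(SSSZ, Z), add(Z, Z)))))
  →8  S(add(S(add(add(SZ, Z), add(Z, Z))), mul(add(Z, SSZ), add(add(SSSZ, Z), add(Z, Z)))))
  →9  S(S(add(add(add(SZ, Z), add(Z, Z)), mul(add(Z, SSZ), add(add(SSSZ, Z), add(Z, Z))))))
  →10  S(S(add(add(S(add(Z, Z)), add(Z, Z)), mul(add(Z, SSZ), add(add(SSSZ, Z), add(Z, Z))))))
  →11  S(S(add(S(add(add(Z, Z), add(Z, Z))), mul(add(Z, SSZ), add(add(SSSZ, Z), add(Z, Z))))))
  →12  S(S(S(add(add(add(Z, Z), add(Z, Z)), mul(add(Z, SSZ), add(add(SSSZ, Z), add(Z, Z)))))))
  →13  S(S(S(add(add(Z, add(Z, Z)), mul(add(Z, SSZ), add(add(SSSZ, Z), add(Z, Z)))))))
  →14  S(S(S(add(add(Z, Z), mul(add(Z, SSZ), add(add(SSSZ, Z), add(Z, Z)))))))
  →15  S(S(S(add(Z, mul(add(Z, SSZ), add(add(SSSZ, Z), add(Z, Z)))))))
  →16  S(S(S(mul(add(Z, SSZ), add(add(SSSZ, Z), add(Z, Z))))))
  →17  S(S(S(mul(SSZ, add(add(SSSZ, Z), add(Z, Z))))))
  →18  S(S(S(add(add(add(SSSZ, Z), add(Z, Z)), mul(SZ, add(add(SSSZ, Z), add(Z, Z)))))))
  →19  S(S(S(add(add(S(add(SSZ, Z)), add(Z, Z)), mul(SZ, add(add(SSSZ, Z), add(Z, Z)))))))
  →20  S(S(S(add(S(add(add(SSZ, Z), add(Z, Z))), mul(SZ, add(add(SSSZ, Z), add(Z, Z)))))))
  →21  S(S(S(S(add(add(add(SSZ, Z), add(Z, Z)), mul(SZ, add(add(SSSZ, Z), add(Z, Z))))))))
  →22  S(S(S(S(add(add(S(add(SZ, Z)), add(Z, Z)), mul(SZ, add(add(SSSZ, Z), add(Z, Z))))))))
  →23  S(S(S(S(add(S(add(add(SZ, Z), add(Z, Z))), mul(SZ, add(add(SSSZ, Z), add(Z, Z))))))))
  →24  S(S(S(S(S(add(add(add(SZ, Z), add(Z, Z)), mul(SZ, add(add(SSSZ, Z), add(Z, Z)))))))))
  →25  S(S(S(S(S(add(add(S(add(Z, Z)), add(Z, Z)), mul(SZ, add(add(SSSZ, Z), add(Z, Z)))))))))
  →26  S(S(S(S(S(add(S(add(add(Z, Z), add(Z, Z))), mul(SZ, add(add(SSSZ, Z), add(Z, Z)))))))))
  →27  S(S(S(S(S(S(add(add(add(Z, Z), add(Z, Z)), mul(SZ, add(add(SSSZ, Z), add(Z, Z))))))))))
  →28  S(S(S(S(S(S(add(add(Z, add(Z, Z)), mul(SZ, add(add(SSSZ, Z), add(Z, Z))))))))))
  →29  S(S(S(S(S(S(add(add(Z, Z), mul(SZ, add(add(SSSZ, Z), add(Z, Z))))))))))
  →30  S(S(S(S(S(S(add(Z, mul(SZ, add(add(SSSZ, Z), add(Z, Z))))))))))
  →31  S(S(S(S(S(S(mul(SZ, add(add(SSSZ, Z), add(Z, Z)))))))))
  →32  S(S(S(S(S(S(add(add(add(SSSZ, Z), add(Z, Z)), mul(Z, add(add(SSSZ, Z), add(Z, Z))))))))))
  →33  S(S(S(S(S(S(add(add(S(add(SSZ, Z)), add(Z, Z)), mul(Z, add(add(SSSZ, Z), add(Z, Z))))))))))
  →34  S(S(S(S(S(S(add(S(add(add(SSZ, Z), add(Z, Z))), mul(Z, add(add(SSSZ, Z), add(Z, Z))))))))))
  →35  S(S(S(S(S(S(S(add(add(add(SSZ, Z), add(Z, Z)), mul(Z, add(add(SSSZ, Z), add(Z, Z)))))))))))
  →36  S(S(S(S(S(S(S(add(add(S(add(SZ, Z)), add(Z, Z)), mul(Z, add(add(SSSZ, Z), add(Z, Z)))))))))))
  →37  S(S(S(S(S(S(S(add(S(add(add(SZ, Z), add(Z, Z))), mul(Z, add(add(SSSZ, Z), add(Z, Z)))))))))))
  →38  S(S(S(S(S(S(S(S(add(add(add(SZ, Z), add(Z, Z)), mul(Z, add(add(SSSZ, Z), add(Z, Z))))))))))))
  →39  S(S(S(S(S(S(S(S(add(add(S(add(Z, Z)), add(Z, Z)), mul(Z, add(add(SSSZ, Z), add(Z, Z))))))))))))
  →40  S(S(S(S(S(S(S(S(add(S(add(add(Z, Z), add(Z, Z))), mul(Z, add(add(SSSZ, Z), add(Z, Z))))))))))))
  →41  S(S(S(S(S(S(S(S(S(add(add(add(Z, Z), add(Z, Z)), mul(Z, add(add(SSSZ, Z), add(Z, Z)))))))))))))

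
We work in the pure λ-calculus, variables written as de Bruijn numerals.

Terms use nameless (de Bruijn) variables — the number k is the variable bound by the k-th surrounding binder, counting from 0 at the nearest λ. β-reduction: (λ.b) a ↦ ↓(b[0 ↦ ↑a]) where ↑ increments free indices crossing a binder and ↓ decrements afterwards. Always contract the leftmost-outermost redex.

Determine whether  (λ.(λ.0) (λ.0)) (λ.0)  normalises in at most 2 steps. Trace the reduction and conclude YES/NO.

Answer: YES — reaches normal form λ.0 in 2 ≤ 2 steps

Derivation:
  start: (λ.(λ.0) (λ.0)) (λ.0)
  →1  (λ.0) (λ.0)
  →2  λ.0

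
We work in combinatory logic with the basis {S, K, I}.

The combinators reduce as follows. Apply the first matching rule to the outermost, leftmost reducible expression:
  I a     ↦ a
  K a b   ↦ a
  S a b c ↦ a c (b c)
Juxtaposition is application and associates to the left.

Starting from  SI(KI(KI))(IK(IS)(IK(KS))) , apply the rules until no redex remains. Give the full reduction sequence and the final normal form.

  start: SI(KI(KI))(IK(IS)(IK(KS)))
  [1] I(IK(IS)(IK(KS)))(KI(KI)(IK(IS)(IK(KS))))
  [2] IK(IS)(IK(KS))(KI(KI)(IK(IS)(IK(KS))))
  [3] K(IS)(IK(KS))(KI(KI)(IK(IS)(IK(KS))))
  [4] IS(KI(KI)(IK(IS)(IK(KS))))
  [5] S(KI(KI)(IK(IS)(IK(KS))))
  [6] S(I(IK(IS)(IK(KS))))
  [7] S(IK(IS)(IK(KS)))
  [8] S(K(IS)(IK(KS)))
  [9] S(IS)
  [10] SS

Answer: normal form = SS  (in 10 steps)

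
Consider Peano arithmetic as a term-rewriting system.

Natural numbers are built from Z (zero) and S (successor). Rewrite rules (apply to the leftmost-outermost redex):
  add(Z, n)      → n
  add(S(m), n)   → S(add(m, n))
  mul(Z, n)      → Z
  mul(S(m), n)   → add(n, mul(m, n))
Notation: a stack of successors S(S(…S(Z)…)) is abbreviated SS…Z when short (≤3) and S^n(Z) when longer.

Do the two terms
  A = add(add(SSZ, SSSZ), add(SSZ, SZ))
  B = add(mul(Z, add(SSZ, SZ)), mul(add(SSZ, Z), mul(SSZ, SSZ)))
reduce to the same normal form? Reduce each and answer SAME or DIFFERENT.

Term A:
  start: add(add(SSZ, SSSZ), add(SSZ, SZ))
  step 1: add(S(add(SZ, SSSZ)), add(SSZ, SZ))
  step 2: S(add(add(SZ, SSSZ), add(SSZ, SZ)))
  step 3: S(add(S(add(Z, SSSZ)), add(SSZ, SZ)))
  step 4: S(S(add(add(Z, SSSZ), add(SSZ, SZ))))
  step 5: S(S(add(SSSZ, add(SSZ, SZ))))
  step 6: S(S(S(add(SSZ, add(SSZ, SZ)))))
  step 7: S(S(S(S(add(SZ, add(SSZ, SZ))))))
  step 8: S(S(S(S(S(add(Z, add(SSZ, SZ)))))))
  step 9: S(S(S(S(S(add(SSZ, SZ))))))
  step 10: S(S(S(S(S(S(add(SZ, SZ)))))))
  step 11: S(S(S(S(S(S(S(add(Z, SZ))))))))
  step 12: S^8(Z)

Term B:
  start: add(mul(Z, add(SSZ, SZ)), mul(add(SSZ, Z), mul(SSZ, SSZ)))
  step 1: add(Z, mul(add(SSZ, Z), mul(SSZ, SSZ)))
  step 2: mul(add(SSZ, Z), mul(SSZ, SSZ))
  step 3: mul(S(add(SZ, Z)), mul(SSZ, SSZ))
  step 4: add(mul(SSZ, SSZ), mul(add(SZ, Z), mul(SSZ, SSZ)))
  step 5: add(add(SSZ, mul(SZ, SSZ)), mul(add(SZ, Z), mul(SSZ, SSZ)))
  step 6: add(S(add(SZ, mul(SZ, SSZ))), mul(add(SZ, Z), mul(SSZ, SSZ)))
  step 7: S(add(add(SZ, mul(SZ, SSZ)), mul(add(SZ, Z), mul(SSZ, SSZ))))
  step 8: S(add(S(add(Z, mul(SZ, SSZ))), mul(add(SZ, Z), mul(SSZ, SSZ))))
  step 9: S(S(add(add(Z, mul(SZ, SSZ)), mul(add(SZ, Z), mul(SSZ, SSZ)))))
  step 10: S(S(add(mul(SZ, SSZ), mul(add(SZ, Z), mul(SSZ, SSZ)))))
  step 11: S(S(add(add(SSZ, mul(Z, SSZ)), mul(add(SZ, Z), mul(SSZ, SSZ)))))
  step 12: S(S(add(S(add(SZ, mul(Z, SSZ))), mul(add(SZ, Z), mul(SSZ, SSZ)))))
  step 13: S(S(S(add(add(SZ, mul(Z, SSZ)), mul(add(SZ, Z), mul(SSZ, SSZ))))))
  step 14: S(S(S(add(S(add(Z, mul(Z, SSZ))), mul(add(SZ, Z), mul(SSZ, SSZ))))))
  step 15: S(S(S(S(add(add(Z, mul(Z, SSZ)), mul(add(SZ, Z), mul(SSZ, SSZ)))))))
  step 16: S(S(S(S(add(mul(Z, SSZ), mul(add(SZ, Z), mul(SSZ, SSZ)))))))
  step 17: S(S(S(S(add(Z, mul(add(SZ, Z), mul(SSZ, SSZ)))))))
  step 18: S(S(S(S(mul(add(SZ, Z), mul(SSZ, SSZ))))))
  step 19: S(S(S(S(mul(S(add(Z, Z)), mul(SSZ, SSZ))))))
  step 20: S(S(S(S(add(mul(SSZ, SSZ), mul(add(Z, Z), mul(SSZ, SSZ)))))))
  step 21: S(S(S(S(add(add(SSZ, mul(SZ, SSZ)), mul(add(Z, Z), mul(SSZ, SSZ)))))))
  step 22: S(S(S(S(add(S(add(SZ, mul(SZ, SSZ))), mul(add(Z, Z), mul(SSZ, SSZ)))))))
  step 23: S(S(S(S(S(add(add(SZ, mul(SZ, SSZ)), mul(add(Z, Z), mul(SSZ, SSZ))))))))
  step 24: S(S(S(S(S(add(S(add(Z, mul(SZ, SSZ))), mul(add(Z, Z), mul(SSZ, SSZ))))))))
  step 25: S(S(S(S(S(S(add(add(Z, mul(SZ, SSZ)), mul(add(Z, Z), mul(SSZ, SSZ)))))))))
  step 26: S(S(S(S(S(S(add(mul(SZ, SSZ), mul(add(Z, Z), mul(SSZ, SSZ)))))))))
  step 27: S(S(S(S(S(S(add(add(SSZ, mul(Z, SSZ)), mul(add(Z, Z), mul(SSZ, SSZ)))))))))
  step 28: S(S(S(S(S(S(add(S(add(SZ, mul(Z, SSZ))), mul(add(Z, Z), mul(SSZ, SSZ)))))))))
  step 29: S(S(S(S(S(S(S(add(add(SZ, mul(Z, SSZ)), mul(add(Z, Z), mul(SSZ, SSZ))))))))))
  step 30: S(S(S(S(S(S(S(add(S(add(Z, mul(Z, SSZ))), mul(add(Z, Z), mul(SSZ, SSZ))))))))))
  step 31: S(S(S(S(S(S(S(S(add(add(Z, mul(Z, SSZ)), mul(add(Z, Z), mul(SSZ, SSZ)))))))))))
  step 32: S(S(S(S(S(S(S(S(add(mul(Z, SSZ), mul(add(Z, Z), mul(SSZ, SSZ)))))))))))
  step 33: S(S(S(S(S(S(S(S(add(Z, mul(add(Z, Z), mul(SSZ, SSZ)))))))))))
  step 34: S(S(S(S(S(S(S(S(mul(add(Z, Z), mul(SSZ, SSZ))))))))))
  step 35: S(S(S(S(S(S(S(S(mul(Z, mul(SSZ, SSZ))))))))))
  step 36: S^8(Z)

Answer: SAME — A ⇓ S^8(Z), B ⇓ S^8(Z)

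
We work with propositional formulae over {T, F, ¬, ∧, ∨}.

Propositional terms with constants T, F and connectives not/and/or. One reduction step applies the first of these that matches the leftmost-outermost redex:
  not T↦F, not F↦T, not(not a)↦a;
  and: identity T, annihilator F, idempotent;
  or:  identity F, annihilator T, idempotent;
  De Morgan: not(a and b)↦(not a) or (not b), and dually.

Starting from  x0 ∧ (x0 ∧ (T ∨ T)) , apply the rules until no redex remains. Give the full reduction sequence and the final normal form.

Answer: normal form = x0  (in 3 steps)

Reduction:
  start: x0 ∧ (x0 ∧ (T ∨ T))
  →1  x0 ∧ (x0 ∧ T)
  →2  x0 ∧ x0
  →3  x0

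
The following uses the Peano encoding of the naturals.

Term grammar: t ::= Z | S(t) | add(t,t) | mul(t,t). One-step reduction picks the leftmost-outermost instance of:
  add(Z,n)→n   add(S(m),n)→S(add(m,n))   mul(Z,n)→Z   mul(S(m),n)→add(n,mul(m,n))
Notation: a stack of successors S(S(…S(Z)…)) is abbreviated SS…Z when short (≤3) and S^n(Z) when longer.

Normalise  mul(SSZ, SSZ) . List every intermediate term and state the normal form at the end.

Answer: normal form = S^4(Z)  (in 9 steps)

Working:
  start: mul(SSZ, SSZ)
  [1] add(SSZ, mul(SZ, SSZ))
  [2] S(add(SZ, mul(SZ, SSZ)))
  [3] S(S(add(Z, mul(SZ, SSZ))))
  [4] S(S(mul(SZ, SSZ)))
  [5] S(S(add(SSZ, mul(Z, SSZ))))
  [6] S(S(S(add(SZ, mul(Z, SSZ)))))
  [7] S(S(S(S(add(Z, mul(Z, SSZ))))))
  [8] S(S(S(S(mul(Z, SSZ)))))
  [9] S^4(Z)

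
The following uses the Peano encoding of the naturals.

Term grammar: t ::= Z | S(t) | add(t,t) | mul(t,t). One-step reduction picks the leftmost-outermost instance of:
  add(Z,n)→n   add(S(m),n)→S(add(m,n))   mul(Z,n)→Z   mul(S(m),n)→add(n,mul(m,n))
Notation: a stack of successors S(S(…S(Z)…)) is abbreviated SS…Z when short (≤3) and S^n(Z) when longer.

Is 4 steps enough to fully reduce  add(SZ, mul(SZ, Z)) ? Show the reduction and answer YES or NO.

  start: add(SZ, mul(SZ, Z))
  [1] S(add(Z, mul(SZ, Z)))
  [2] S(mul(SZ, Z))
  [3] S(add(Z, mul(Z, Z)))
  [4] S(mul(Z, Z))

Answer: NO — after 4 steps the term is S(mul(Z, Z)), not yet normal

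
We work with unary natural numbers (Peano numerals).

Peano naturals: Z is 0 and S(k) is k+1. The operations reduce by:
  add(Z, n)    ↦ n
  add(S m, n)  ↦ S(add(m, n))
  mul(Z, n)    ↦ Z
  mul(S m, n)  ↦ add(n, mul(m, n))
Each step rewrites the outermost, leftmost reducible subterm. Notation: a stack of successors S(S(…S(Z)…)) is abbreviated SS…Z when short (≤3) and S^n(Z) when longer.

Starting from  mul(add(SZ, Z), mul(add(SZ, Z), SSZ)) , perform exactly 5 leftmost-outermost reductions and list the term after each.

  start: mul(add(SZ, Z), mul(add(SZ, Z), SSZ))
  [1] mul(S(add(Z, Z)), mul(add(SZ, Z), SSZ))
  [2] add(mul(add(SZ, Z), SSZ), mul(add(Z, Z), mul(add(SZ, Z), SSZ)))
  [3] add(mul(S(add(Z, Z)), SSZ), mul(add(Z, Z), mul(add(SZ, Z), SSZ)))
  [4] add(add(SSZ, mul(add(Z, Z), SSZ)), mul(add(Z, Z), mul(add(SZ, Z), SSZ)))
  [5] add(S(add(SZ, mul(add(Z, Z), SSZ))), mul(add(Z, Z), mul(add(SZ, Z), SSZ)))

Answer: after 5 steps: add(S(add(SZ, mul(add(Z, Z), SSZ))), mul(add(Z, Z), mul(add(SZ, Z), SSZ)))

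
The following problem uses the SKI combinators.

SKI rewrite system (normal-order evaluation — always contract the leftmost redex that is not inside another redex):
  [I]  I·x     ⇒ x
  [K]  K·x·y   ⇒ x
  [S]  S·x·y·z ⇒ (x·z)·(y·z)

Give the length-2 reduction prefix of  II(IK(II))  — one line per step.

Answer: after 2 steps: IK(II)

Derivation:
  start: II(IK(II))
  →1  I(IK(II))
  →2  IK(II)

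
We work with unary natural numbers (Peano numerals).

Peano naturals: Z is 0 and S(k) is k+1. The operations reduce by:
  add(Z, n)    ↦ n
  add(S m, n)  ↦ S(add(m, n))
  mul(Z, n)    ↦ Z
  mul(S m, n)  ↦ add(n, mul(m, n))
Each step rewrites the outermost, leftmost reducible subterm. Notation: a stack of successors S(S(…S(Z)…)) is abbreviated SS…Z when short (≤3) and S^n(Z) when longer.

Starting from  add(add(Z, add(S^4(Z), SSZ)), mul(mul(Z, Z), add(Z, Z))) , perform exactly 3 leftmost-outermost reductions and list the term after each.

  start: add(add(Z, add(S^4(Z), SSZ)), mul(mul(Z, Z), add(Z, Z)))
  [1] add(add(S^4(Z), SSZ), mul(mul(Z, Z), add(Z, Z)))
  [2] add(S(add(SSSZ, SSZ)), mul(mul(Z, Z), add(Z, Z)))
  [3] S(add(add(SSSZ, SSZ), mul(mul(Z, Z), add(Z, Z))))

Answer: after 3 steps: S(add(add(SSSZ, SSZ), mul(mul(Z, Z), add(Z, Z))))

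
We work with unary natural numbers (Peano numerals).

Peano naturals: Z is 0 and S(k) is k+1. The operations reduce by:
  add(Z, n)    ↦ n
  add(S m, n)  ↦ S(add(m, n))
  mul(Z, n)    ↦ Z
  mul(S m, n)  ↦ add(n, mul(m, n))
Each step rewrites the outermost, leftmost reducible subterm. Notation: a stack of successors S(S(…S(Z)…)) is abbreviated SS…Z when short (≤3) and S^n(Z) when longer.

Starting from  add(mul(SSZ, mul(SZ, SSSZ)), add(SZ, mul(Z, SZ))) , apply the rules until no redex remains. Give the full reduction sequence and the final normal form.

Answer: normal form = S^7(Z)  (in 33 steps)

Reduction:
  start: add(mul(SSZ, mul(SZ, SSSZ)), add(SZ, mul(Z, SZ)))
  step 1: add(add(mul(SZ, SSSZ), mul(SZ, mul(SZ, SSSZ))), add(SZ, mul(Z, SZ)))
  step 2: add(add(add(SSSZ, mul(Z, SSSZ)), mul(SZ, mul(SZ, SSSZ))), add(SZ, mul(Z, SZ)))
  step 3: add(add(S(add(SSZ, mul(Z, SSSZ))), mul(SZ, mul(SZ, SSSZ))), add(SZ, mul(Z, SZ)))
  step 4: add(S(add(add(SSZ, mul(Z, SSSZ)), mul(SZ, mul(SZ, SSSZ)))), add(SZ, mul(Z, SZ)))
  step 5: S(add(add(add(SSZ, mul(Z, SSSZ)), mul(SZ, mul(SZ, SSSZ))), add(SZ, mul(Z, SZ))))
  step 6: S(add(add(S(add(SZ, mul(Z, SSSZ))), mul(SZ, mul(SZ, SSSZ))), add(SZ, mul(Z, SZ))))
  step 7: S(add(S(add(add(SZ, mul(Z, SSSZ)), mul(SZ, mul(SZ, SSSZ)))), add(SZ, mul(Z, SZ))))
  step 8: S(S(add(add(add(SZ, mul(Z, SSSZ)), mul(SZ, mul(SZ, SSSZ))), add(SZ, mul(Z, SZ)))))
  step 9: S(S(add(add(S(add(Z, mul(Z, SSSZ))), mul(SZ, mul(SZ, SSSZ))), add(SZ, mul(Z, SZ)))))
  step 10: S(S(add(S(add(add(Z, mul(Z, SSSZ)), mul(SZ, mul(SZ, SSSZ)))), add(SZ, mul(Z, SZ)))))
  step 11: S(S(S(add(add(add(Z, mul(Z, SSSZ)), mul(SZ, mul(SZ, SSSZ))), add(SZ, mul(Z, SZ))))))
  step 12: S(S(S(add(add(mul(Z, SSSZ), mul(SZ, mul(SZ, SSSZ))), add(SZ, mul(Z, SZ))))))
  step 13: S(S(S(add(add(Z, mul(SZ, mul(SZ, SSSZ))), add(SZ, mul(Z, SZ))))))
  step 14: S(S(S(add(mul(SZ, mul(SZ, SSSZ)), add(SZ, mul(Z, SZ))))))
  step 15: S(S(S(add(add(mul(SZ, SSSZ), mul(Z, mul(SZ, SSSZ))), add(SZ, mul(Z, SZ))))))
  step 16: S(S(S(add(add(add(SSSZ, mul(Z, SSSZ)), mul(Z, mul(SZ, SSSZ))), add(SZ, mul(Z, SZ))))))
  step 17: S(S(S(add(add(S(add(SSZ, mul(Z, SSSZ))), mul(Z, mul(SZ, SSSZ))), add(SZ, mul(Z, SZ))))))
  step 18: S(S(S(add(S(add(add(SSZ, mul(Z, SSSZ)), mul(Z, mul(SZ, SSSZ)))), add(SZ, mul(Z, SZ))))))
  step 19: S(S(S(S(add(add(add(SSZ, mul(Z, SSSZ)), mul(Z, mul(SZ, SSSZ))), add(SZ, mul(Z, SZ)))))))
  step 20: S(S(S(S(add(add(S(add(SZ, mul(Z, SSSZ))), mul(Z, mul(SZ, SSSZ))), add(SZ, mul(Z, SZ)))))))
  step 21: S(S(S(S(add(S(add(add(SZ, mul(Z, SSSZ)), mul(Z, mul(SZ, SSSZ)))), add(SZ, mul(Z, SZ)))))))
  step 22: S(S(S(S(S(add(add(add(SZ, mul(Z, SSSZ)), mul(Z, mul(SZ, SSSZ))), add(SZ, mul(Z, SZ))))))))
  step 23: S(S(S(S(S(add(add(S(add(Z, mul(Z, SSSZ))), mul(Z, mul(SZ, SSSZ))), add(SZ, mul(Z, SZ))))))))
  step 24: S(S(S(S(S(add(S(add(add(Z, mul(Z, SSSZ)), mul(Z, mul(SZ, SSSZ)))), add(SZ, mul(Z, SZ))))))))
  step 25: S(S(S(S(S(S(add(add(add(Z, mul(Z, SSSZ)), mul(Z, mul(SZ, SSSZ))), add(SZ, mul(Z, SZ)))))))))
  step 26: S(S(S(S(S(S(add(add(mul(Z, SSSZ), mul(Z, mul(SZ, SSSZ))), add(SZ, mul(Z, SZ)))))))))
  step 27: S(S(S(S(S(S(add(add(Z, mul(Z, mul(SZ, SSSZ))), add(SZ, mul(Z, SZ)))))))))
  step 28: S(S(S(S(S(S(add(mul(Z, mul(SZ, SSSZ)), add(SZ, mul(Z, SZ)))))))))
  step 29: S(S(S(S(S(S(add(Z, add(SZ, mul(Z, SZ)))))))))
  step 30: S(S(S(S(S(S(add(SZ, mul(Z, SZ))))))))
  step 31: S(S(S(S(S(S(S(add(Z, mul(Z, SZ)))))))))
  step 32: S(S(S(S(S(S(S(mul(Z, SZ))))))))
  step 33: S^7(Z)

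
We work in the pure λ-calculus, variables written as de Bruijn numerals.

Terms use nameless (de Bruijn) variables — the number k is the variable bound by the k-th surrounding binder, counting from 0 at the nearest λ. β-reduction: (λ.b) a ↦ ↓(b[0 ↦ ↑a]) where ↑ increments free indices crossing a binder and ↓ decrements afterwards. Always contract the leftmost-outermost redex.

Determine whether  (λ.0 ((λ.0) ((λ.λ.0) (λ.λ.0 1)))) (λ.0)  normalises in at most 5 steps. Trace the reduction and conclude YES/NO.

Answer: YES — reaches normal form λ.0 in 4 ≤ 5 steps

Derivation:
  start: (λ.0 ((λ.0) ((λ.λ.0) (λ.λ.0 1)))) (λ.0)
  →1  (λ.0) ((λ.0) ((λ.λ.0) (λ.λ.0 1)))
  →2  (λ.0) ((λ.λ.0) (λ.λ.0 1))
  →3  (λ.λ.0) (λ.λ.0 1)
  →4  λ.0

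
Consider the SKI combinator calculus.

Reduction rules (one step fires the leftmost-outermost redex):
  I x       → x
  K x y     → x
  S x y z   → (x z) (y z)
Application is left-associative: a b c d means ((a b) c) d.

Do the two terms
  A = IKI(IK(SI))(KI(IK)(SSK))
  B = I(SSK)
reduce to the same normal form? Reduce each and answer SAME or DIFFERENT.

Term A:
  start: IKI(IK(SI))(KI(IK)(SSK))
  step 1: KI(IK(SI))(KI(IK)(SSK))
  step 2: I(KI(IK)(SSK))
  step 3: KI(IK)(SSK)
  step 4: I(SSK)
  step 5: SSK

Term B:
  start: I(SSK)
  step 1: SSK

Answer: SAME — A ⇓ SSK, B ⇓ SSK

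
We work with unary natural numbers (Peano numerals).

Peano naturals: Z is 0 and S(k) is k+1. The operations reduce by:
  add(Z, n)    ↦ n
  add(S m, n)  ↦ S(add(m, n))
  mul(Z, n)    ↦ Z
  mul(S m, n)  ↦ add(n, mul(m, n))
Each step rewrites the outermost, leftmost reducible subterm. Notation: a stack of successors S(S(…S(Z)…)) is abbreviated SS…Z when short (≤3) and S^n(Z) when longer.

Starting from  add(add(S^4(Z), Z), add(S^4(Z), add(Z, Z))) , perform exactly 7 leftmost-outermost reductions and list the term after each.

  start: add(add(S^4(Z), Z), add(S^4(Z), add(Z, Z)))
  step 1: add(S(add(SSSZ, Z)), add(S^4(Z), add(Z, Z)))
  step 2: S(add(add(SSSZ, Z), add(S^4(Z), add(Z, Z))))
  step 3: S(add(S(add(SSZ, Z)), add(S^4(Z), add(Z, Z))))
  step 4: S(S(add(add(SSZ, Z), add(S^4(Z), add(Z, Z)))))
  step 5: S(S(add(S(add(SZ, Z)), add(S^4(Z), add(Z, Z)))))
  step 6: S(S(S(add(add(SZ, Z), add(S^4(Z), add(Z, Z))))))
  step 7: S(S(S(add(S(add(Z, Z)), add(S^4(Z), add(Z, Z))))))

Answer: after 7 steps: S(S(S(add(S(add(Z, Z)), add(S^4(Z), add(Z, Z))))))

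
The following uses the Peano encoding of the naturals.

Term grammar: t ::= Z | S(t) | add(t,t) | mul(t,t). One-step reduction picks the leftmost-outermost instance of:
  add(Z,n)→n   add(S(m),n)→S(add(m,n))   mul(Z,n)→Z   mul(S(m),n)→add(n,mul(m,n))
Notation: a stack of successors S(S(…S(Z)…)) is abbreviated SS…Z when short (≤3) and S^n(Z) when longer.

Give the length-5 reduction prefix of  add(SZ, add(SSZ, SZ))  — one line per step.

  start: add(SZ, add(SSZ, SZ))
  step 1: S(add(Z, add(SSZ, SZ)))
  step 2: S(add(SSZ, SZ))
  step 3: S(S(add(SZ, SZ)))
  step 4: S(S(S(add(Z, SZ))))
  step 5: S^4(Z)

Answer: after 5 steps: S^4(Z)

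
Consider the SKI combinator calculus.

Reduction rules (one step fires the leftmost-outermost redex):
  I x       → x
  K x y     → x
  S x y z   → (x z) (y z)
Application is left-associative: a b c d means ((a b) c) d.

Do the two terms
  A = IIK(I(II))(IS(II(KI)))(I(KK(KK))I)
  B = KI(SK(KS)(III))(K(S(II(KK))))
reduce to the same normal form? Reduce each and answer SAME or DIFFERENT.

Answer: DIFFERENT — A ⇓ KI, B ⇓ K(S(KK))

Working:
Term A:
  start: IIK(I(II))(IS(II(KI)))(I(KK(KK))I)
  →1  IK(I(II))(IS(II(KI)))(I(KK(KK))I)
  →2  K(I(II))(IS(II(KI)))(I(KK(KK))I)
  →3  I(II)(I(KK(KK))I)
  →4  II(I(KK(KK))I)
  →5  I(I(KK(KK))I)
  →6  I(KK(KK))I
  →7  KK(KK)I
  →8  KI

Term B:
  start: KI(SK(KS)(III))(K(S(II(KK))))
  →1  I(K(S(II(KK))))
  →2  K(S(II(KK)))
  →3  K(S(I(KK)))
  →4  K(S(KK))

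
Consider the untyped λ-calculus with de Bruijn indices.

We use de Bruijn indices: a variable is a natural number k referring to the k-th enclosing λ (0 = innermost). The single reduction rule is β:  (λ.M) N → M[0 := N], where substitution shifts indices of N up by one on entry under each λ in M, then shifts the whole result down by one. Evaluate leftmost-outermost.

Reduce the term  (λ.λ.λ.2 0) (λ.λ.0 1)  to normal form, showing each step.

Answer: normal form = λ.λ.λ.0 1  (in 2 steps)

Reduction:
  start: (λ.λ.λ.2 0) (λ.λ.0 1)
  →1  λ.λ.(λ.λ.0 1) 0
  →2  λ.λ.λ.0 1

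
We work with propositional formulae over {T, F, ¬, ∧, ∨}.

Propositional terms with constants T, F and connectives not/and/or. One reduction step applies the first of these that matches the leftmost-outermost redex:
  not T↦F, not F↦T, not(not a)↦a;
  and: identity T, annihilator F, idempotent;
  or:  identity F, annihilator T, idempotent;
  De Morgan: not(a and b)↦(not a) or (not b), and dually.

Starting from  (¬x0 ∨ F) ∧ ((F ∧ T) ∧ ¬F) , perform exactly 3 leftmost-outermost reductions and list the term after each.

  start: (¬x0 ∨ F) ∧ ((F ∧ T) ∧ ¬F)
  step 1: ¬x0 ∧ ((F ∧ T) ∧ ¬F)
  step 2: ¬x0 ∧ (F ∧ ¬F)
  step 3: ¬x0 ∧ F

Answer: after 3 steps: ¬x0 ∧ F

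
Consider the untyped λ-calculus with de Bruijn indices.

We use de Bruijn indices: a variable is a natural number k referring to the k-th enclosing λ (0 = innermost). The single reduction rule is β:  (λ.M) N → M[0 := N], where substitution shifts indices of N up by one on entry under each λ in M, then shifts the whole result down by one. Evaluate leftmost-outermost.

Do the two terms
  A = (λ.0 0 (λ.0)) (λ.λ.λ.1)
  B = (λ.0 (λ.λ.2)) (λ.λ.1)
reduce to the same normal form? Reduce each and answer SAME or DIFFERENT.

Answer: DIFFERENT — A ⇓ λ.λ.0, B ⇓ λ.λ.λ.λ.λ.1

Derivation:
Term A:
  start: (λ.0 0 (λ.0)) (λ.λ.λ.1)
  step 1: (λ.λ.λ.1) (λ.λ.λ.1) (λ.0)
  step 2: (λ.λ.1) (λ.0)
  step 3: λ.λ.0

Term B:
  start: (λ.0 (λ.λ.2)) (λ.λ.1)
  step 1: (λ.λ.1) (λ.λ.λ.λ.1)
  step 2: λ.λ.λ.λ.λ.1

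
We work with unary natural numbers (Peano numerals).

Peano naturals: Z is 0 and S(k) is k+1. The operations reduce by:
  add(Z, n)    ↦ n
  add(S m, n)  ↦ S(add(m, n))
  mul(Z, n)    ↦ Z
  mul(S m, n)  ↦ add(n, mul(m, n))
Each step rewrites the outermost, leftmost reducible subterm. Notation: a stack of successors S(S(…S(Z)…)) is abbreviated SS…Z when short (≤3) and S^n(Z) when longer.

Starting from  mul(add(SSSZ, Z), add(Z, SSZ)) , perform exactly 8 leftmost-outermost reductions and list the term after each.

  start: mul(add(SSSZ, Z), add(Z, SSZ))
  [1] mul(S(add(SSZ, Z)), add(Z, SSZ))
  [2] add(add(Z, SSZ), mul(add(SSZ, Z), add(Z, SSZ)))
  [3] add(SSZ, mul(add(SSZ, Z), add(Z, SSZ)))
  [4] S(add(SZ, mul(add(SSZ, Z), add(Z, SSZ))))
  [5] S(S(add(Z, mul(add(SSZ, Z), add(Z, SSZ)))))
  [6] S(S(mul(add(SSZ, Z), add(Z, SSZ))))
  [7] S(S(mul(S(add(SZ, Z)), add(Z, SSZ))))
  [8] S(S(add(add(Z, SSZ), mul(add(SZ, Z), add(Z, SSZ)))))

Answer: after 8 steps: S(S(add(add(Z, SSZ), mul(add(SZ, Z), add(Z, SSZ)))))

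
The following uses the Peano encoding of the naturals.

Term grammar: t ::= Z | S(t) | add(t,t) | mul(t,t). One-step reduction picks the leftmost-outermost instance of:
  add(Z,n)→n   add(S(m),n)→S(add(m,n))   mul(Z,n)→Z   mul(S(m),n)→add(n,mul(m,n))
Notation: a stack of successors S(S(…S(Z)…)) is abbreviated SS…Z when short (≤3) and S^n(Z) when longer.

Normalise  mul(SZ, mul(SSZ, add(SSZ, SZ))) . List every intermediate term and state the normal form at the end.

Answer: normal form = S^6(Z)  (in 26 steps)

Reduction:
  start: mul(SZ, mul(SSZ, add(SSZ, SZ)))
  →1  add(mul(SSZ, add(SSZ, SZ)), mul(Z, mul(SSZ, add(SSZ, SZ))))
  →2  add(add(add(SSZ, SZ), mul(SZ, add(SSZ, SZ))), mul(Z, mul(SSZ, add(SSZ, SZ))))
  →3  add(add(S(add(SZ, SZ)), mul(SZ, add(SSZ, SZ))), mul(Z, mul(SSZ, add(SSZ, SZ))))
  →4  add(S(add(add(SZ, SZ), mul(SZ, add(SSZ, SZ)))), mul(Z, mul(SSZ, add(SSZ, SZ))))
  →5  S(add(add(add(SZ, SZ), mul(SZ, add(SSZ, SZ))), mul(Z, mul(SSZ, add(SSZ, SZ)))))
  →6  S(add(add(S(add(Z, SZ)), mul(SZ, add(SSZ, SZ))), mul(Z, mul(SSZ, add(SSZ, SZ)))))
  →7  S(add(S(add(add(Z, SZ), mul(SZ, add(SSZ, SZ)))), mul(Z, mul(SSZ, add(SSZ, SZ)))))
  →8  S(S(add(add(add(Z, SZ), mul(SZ, add(SSZ, SZ))), mul(Z, mul(SSZ, add(SSZ, SZ))))))
  →9  S(S(add(add(SZ, mul(SZ, add(SSZ, SZ))), mul(Z, mul(SSZ, add(SSZ, SZ))))))
  →10  S(S(add(S(add(Z, mul(SZ, add(SSZ, SZ)))), mul(Z, mul(SSZ, add(SSZ, SZ))))))
  →11  S(S(S(add(add(Z, mul(SZ, add(SSZ, SZ))), mul(Z, mul(SSZ, add(SSZ, SZ)))))))
  →12  S(S(S(add(mul(SZ, add(SSZ, SZ)), mul(Z, mul(SSZ, add(SSZ, SZ)))))))
  →13  S(S(S(add(add(add(SSZ, SZ), mul(Z, add(SSZ, SZ))), mul(Z, mul(SSZ, add(SSZ, SZ)))))))
  →14  S(S(S(add(add(S(add(SZ, SZ)), mul(Z, add(SSZ, SZ))), mul(Z, mul(SSZ, add(SSZ, SZ)))))))
  →15  S(S(S(add(S(add(add(SZ, SZ), mul(Z, add(SSZ, SZ)))), mul(Z, mul(SSZ, add(SSZ, SZ)))))))
  →16  S(S(S(S(add(add(add(SZ, SZ), mul(Z, add(SSZ, SZ))), mul(Z, mul(SSZ, add(SSZ, SZ))))))))
  →17  S(S(S(S(add(add(S(add(Z, SZ)), mul(Z, add(SSZ, SZ))), mul(Z, mul(SSZ, add(SSZ, SZ))))))))
  →18  S(S(S(S(add(S(add(add(Z, SZ), mul(Z, add(SSZ, SZ)))), mul(Z, mul(SSZ, add(SSZ, SZ))))))))
  →19  S(S(S(S(S(add(add(add(Z, SZ), mul(Z, add(SSZ, SZ))), mul(Z, mul(SSZ, add(SSZ, SZ)))))))))
  →20  S(S(S(S(S(add(add(SZ, mul(Z, add(SSZ, SZ))), mul(Z, mul(SSZ, add(SSZ, SZ)))))))))
  →21  S(S(S(S(S(add(S(add(Z, mul(Z, add(SSZ, SZ)))), mul(Z, mul(SSZ, add(SSZ, SZ)))))))))
  →22  S(S(S(S(S(S(add(add(Z, mul(Z, add(SSZ, SZ))), mul(Z, mul(SSZ, add(SSZ, SZ))))))))))
  →23  S(S(S(S(S(S(add(mul(Z, add(SSZ, SZ)), mul(Z, mul(SSZ, add(SSZ, SZ))))))))))
  →24  S(S(S(S(S(S(add(Z, mul(Z, mul(SSZ, add(SSZ, SZ))))))))))
  →25  S(S(S(S(S(S(mul(Z, mul(SSZ, add(SSZ, SZ)))))))))
  →26  S^6(Z)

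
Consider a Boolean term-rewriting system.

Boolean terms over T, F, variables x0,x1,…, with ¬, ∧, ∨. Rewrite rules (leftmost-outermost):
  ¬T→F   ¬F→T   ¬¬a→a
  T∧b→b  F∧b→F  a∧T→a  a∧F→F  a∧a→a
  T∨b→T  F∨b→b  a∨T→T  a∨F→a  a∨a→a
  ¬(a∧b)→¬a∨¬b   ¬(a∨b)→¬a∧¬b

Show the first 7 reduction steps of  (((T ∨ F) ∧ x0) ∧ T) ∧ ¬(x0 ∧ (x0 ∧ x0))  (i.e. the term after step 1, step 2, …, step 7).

  start: (((T ∨ F) ∧ x0) ∧ T) ∧ ¬(x0 ∧ (x0 ∧ x0))
  →1  ((T ∨ F) ∧ x0) ∧ ¬(x0 ∧ (x0 ∧ x0))
  →2  (T ∧ x0) ∧ ¬(x0 ∧ (x0 ∧ x0))
  →3  x0 ∧ ¬(x0 ∧ (x0 ∧ x0))
  →4  x0 ∧ (¬x0 ∨ ¬(x0 ∧ x0))
  →5  x0 ∧ (¬x0 ∨ (¬x0 ∨ ¬x0))
  →6  x0 ∧ (¬x0 ∨ ¬x0)
  →7  x0 ∧ ¬x0

Answer: after 7 steps: x0 ∧ ¬x0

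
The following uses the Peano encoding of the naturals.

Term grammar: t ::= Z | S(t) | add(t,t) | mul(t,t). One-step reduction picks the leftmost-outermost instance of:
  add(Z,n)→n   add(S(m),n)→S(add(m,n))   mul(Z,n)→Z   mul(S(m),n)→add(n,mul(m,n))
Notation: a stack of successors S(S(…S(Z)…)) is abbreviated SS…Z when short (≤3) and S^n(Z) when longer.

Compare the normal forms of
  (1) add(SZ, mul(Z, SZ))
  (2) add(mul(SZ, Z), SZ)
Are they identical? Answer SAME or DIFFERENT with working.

Term A:
  start: add(SZ, mul(Z, SZ))
  step 1: S(add(Z, mul(Z, SZ)))
  step 2: S(mul(Z, SZ))
  step 3: SZ

Term B:
  start: add(mul(SZ, Z), SZ)
  step 1: add(add(Z, mul(Z, Z)), SZ)
  step 2: add(mul(Z, Z), SZ)
  step 3: add(Z, SZ)
  step 4: SZ

Answer: SAME — A ⇓ SZ, B ⇓ SZ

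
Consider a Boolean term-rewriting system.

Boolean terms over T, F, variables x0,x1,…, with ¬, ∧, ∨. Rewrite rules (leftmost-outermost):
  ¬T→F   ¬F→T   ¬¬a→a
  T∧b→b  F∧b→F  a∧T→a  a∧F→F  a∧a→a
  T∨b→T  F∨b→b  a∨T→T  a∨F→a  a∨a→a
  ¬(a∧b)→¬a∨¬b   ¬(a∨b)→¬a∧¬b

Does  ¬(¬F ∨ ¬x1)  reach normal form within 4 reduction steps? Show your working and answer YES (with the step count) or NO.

  start: ¬(¬F ∨ ¬x1)
  →1  ¬¬F ∧ ¬¬x1
  →2  F ∧ ¬¬x1
  →3  F

Answer: YES — reaches normal form F in 3 ≤ 4 steps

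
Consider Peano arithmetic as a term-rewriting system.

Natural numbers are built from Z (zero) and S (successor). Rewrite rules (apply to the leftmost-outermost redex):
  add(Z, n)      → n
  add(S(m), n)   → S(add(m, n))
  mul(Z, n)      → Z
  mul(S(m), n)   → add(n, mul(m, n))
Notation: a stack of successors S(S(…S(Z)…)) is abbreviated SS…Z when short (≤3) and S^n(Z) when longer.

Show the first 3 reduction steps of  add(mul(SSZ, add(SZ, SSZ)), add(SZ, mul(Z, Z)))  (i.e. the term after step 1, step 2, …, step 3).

  start: add(mul(SSZ, add(SZ, SSZ)), add(SZ, mul(Z, Z)))
  →1  add(add(add(SZ, SSZ), mul(SZ, add(SZ, SSZ))), add(SZ, mul(Z, Z)))
  →2  add(add(S(add(Z, SSZ)), mul(SZ, add(SZ, SSZ))), add(SZ, mul(Z, Z)))
  →3  add(S(add(add(Z, SSZ), mul(SZ, add(SZ, SSZ)))), add(SZ, mul(Z, Z)))

Answer: after 3 steps: add(S(add(add(Z, SSZ), mul(SZ, add(SZ, SSZ)))), add(SZ, mul(Z, Z)))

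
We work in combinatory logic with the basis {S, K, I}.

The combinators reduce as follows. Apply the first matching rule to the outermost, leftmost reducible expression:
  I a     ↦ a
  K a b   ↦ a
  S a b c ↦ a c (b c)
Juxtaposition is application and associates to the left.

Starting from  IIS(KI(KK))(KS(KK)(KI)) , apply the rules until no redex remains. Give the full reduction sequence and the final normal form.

Answer: normal form = SI(S(KI))  (in 4 steps)

Derivation:
  start: IIS(KI(KK))(KS(KK)(KI))
  step 1: IS(KI(KK))(KS(KK)(KI))
  step 2: S(KI(KK))(KS(KK)(KI))
  step 3: SI(KS(KK)(KI))
  step 4: SI(S(KI))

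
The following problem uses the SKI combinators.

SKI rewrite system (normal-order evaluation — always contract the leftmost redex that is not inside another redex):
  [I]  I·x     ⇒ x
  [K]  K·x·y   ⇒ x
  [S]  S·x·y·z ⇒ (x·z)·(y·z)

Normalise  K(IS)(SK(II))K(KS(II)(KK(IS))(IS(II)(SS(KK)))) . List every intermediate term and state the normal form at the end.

Answer: normal form = SK(SK(SI(SS(KK))))  (in 6 steps)

Working:
  start: K(IS)(SK(II))K(KS(II)(KK(IS))(IS(II)(SS(KK))))
  [1] ISK(KS(II)(KK(IS))(IS(II)(SS(KK))))
  [2] SK(KS(II)(KK(IS))(IS(II)(SS(KK))))
  [3] SK(S(KK(IS))(IS(II)(SS(KK))))
  [4] SK(SK(IS(II)(SS(KK))))
  [5] SK(SK(S(II)(SS(KK))))
  [6] SK(SK(SI(SS(KK))))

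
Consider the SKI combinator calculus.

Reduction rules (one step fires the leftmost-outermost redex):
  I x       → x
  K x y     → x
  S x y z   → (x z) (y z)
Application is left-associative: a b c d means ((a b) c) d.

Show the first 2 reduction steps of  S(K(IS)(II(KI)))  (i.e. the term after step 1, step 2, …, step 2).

  start: S(K(IS)(II(KI)))
  →1  S(IS)
  →2  SS

Answer: after 2 steps: SS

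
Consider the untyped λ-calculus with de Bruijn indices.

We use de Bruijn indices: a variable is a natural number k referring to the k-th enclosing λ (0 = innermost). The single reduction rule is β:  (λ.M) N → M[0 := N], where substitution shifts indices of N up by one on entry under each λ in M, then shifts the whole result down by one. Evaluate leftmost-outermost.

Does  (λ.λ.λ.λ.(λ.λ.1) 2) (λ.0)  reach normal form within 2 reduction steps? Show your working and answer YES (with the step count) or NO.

Answer: YES — reaches normal form λ.λ.λ.λ.3 in 2 ≤ 2 steps

Reduction:
  start: (λ.λ.λ.λ.(λ.λ.1) 2) (λ.0)
  step 1: λ.λ.λ.(λ.λ.1) 2
  step 2: λ.λ.λ.λ.3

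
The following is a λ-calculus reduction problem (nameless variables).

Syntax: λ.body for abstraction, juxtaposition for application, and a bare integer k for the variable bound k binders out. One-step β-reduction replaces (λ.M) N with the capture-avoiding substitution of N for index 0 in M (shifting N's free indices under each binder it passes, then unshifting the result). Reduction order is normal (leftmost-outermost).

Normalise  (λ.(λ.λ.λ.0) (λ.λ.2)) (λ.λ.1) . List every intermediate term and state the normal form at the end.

Answer: normal form = λ.λ.0  (in 2 steps)

Working:
  start: (λ.(λ.λ.λ.0) (λ.λ.2)) (λ.λ.1)
  [1] (λ.λ.λ.0) (λ.λ.λ.λ.1)
  [2] λ.λ.0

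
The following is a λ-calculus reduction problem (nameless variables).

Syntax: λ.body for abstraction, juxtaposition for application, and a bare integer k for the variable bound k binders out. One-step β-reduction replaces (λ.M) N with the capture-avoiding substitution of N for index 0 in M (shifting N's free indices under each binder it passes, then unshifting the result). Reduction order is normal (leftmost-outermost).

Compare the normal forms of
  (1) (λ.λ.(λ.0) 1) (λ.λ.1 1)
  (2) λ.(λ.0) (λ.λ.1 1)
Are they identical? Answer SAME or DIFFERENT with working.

Answer: SAME — A ⇓ λ.λ.λ.1 1, B ⇓ λ.λ.λ.1 1

Derivation:
Term A:
  start: (λ.λ.(λ.0) 1) (λ.λ.1 1)
  →1  λ.(λ.0) (λ.λ.1 1)
  →2  λ.λ.λ.1 1

Term B:
  start: λ.(λ.0) (λ.λ.1 1)
  →1  λ.λ.λ.1 1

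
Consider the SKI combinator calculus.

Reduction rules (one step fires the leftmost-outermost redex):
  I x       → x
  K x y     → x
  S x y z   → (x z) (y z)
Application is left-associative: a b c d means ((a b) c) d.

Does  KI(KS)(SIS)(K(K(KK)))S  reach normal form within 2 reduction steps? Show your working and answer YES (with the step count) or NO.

Answer: NO — after 2 steps the term is SIS(K(K(KK)))S, not yet normal

Reduction:
  start: KI(KS)(SIS)(K(K(KK)))S
  →1  I(SIS)(K(K(KK)))S
  →2  SIS(K(K(KK)))S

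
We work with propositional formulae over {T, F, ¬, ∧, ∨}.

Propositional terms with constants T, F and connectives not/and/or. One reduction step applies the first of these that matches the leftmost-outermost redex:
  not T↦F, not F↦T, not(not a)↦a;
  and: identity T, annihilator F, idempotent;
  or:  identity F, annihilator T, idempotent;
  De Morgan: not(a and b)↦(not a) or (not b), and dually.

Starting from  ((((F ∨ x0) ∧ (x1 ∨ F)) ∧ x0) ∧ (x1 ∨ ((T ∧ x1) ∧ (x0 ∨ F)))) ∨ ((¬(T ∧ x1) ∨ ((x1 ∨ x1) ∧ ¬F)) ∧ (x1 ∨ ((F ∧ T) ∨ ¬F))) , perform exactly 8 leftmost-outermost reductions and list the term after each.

Answer: after 8 steps: (((x0 ∧ x1) ∧ x0) ∧ (x1 ∨ (x1 ∧ x0))) ∨ ((¬x1 ∨ (x1 ∧ ¬F)) ∧ (x1 ∨ ((F ∧ T) ∨ ¬F)))

Reduction:
  start: ((((F ∨ x0) ∧ (x1 ∨ F)) ∧ x0) ∧ (x1 ∨ ((T ∧ x1) ∧ (x0 ∨ F)))) ∨ ((¬(T ∧ x1) ∨ ((x1 ∨ x1) ∧ ¬F)) ∧ (x1 ∨ ((F ∧ T) ∨ ¬F)))
  step 1: (((x0 ∧ (x1 ∨ F)) ∧ x0) ∧ (x1 ∨ ((T ∧ x1) ∧ (x0 ∨ F)))) ∨ ((¬(T ∧ x1) ∨ ((x1 ∨ x1) ∧ ¬F)) ∧ (x1 ∨ ((F ∧ T) ∨ ¬F)))
  step 2: (((x0 ∧ x1) ∧ x0) ∧ (x1 ∨ ((T ∧ x1) ∧ (x0 ∨ F)))) ∨ ((¬(T ∧ x1) ∨ ((x1 ∨ x1) ∧ ¬F)) ∧ (x1 ∨ ((F ∧ T) ∨ ¬F)))
  step 3: (((x0 ∧ x1) ∧ x0) ∧ (x1 ∨ (x1 ∧ (x0 ∨ F)))) ∨ ((¬(T ∧ x1) ∨ ((x1 ∨ x1) ∧ ¬F)) ∧ (x1 ∨ ((F ∧ T) ∨ ¬F)))
  step 4: (((x0 ∧ x1) ∧ x0) ∧ (x1 ∨ (x1 ∧ x0))) ∨ ((¬(T ∧ x1) ∨ ((x1 ∨ x1) ∧ ¬F)) ∧ (x1 ∨ ((F ∧ T) ∨ ¬F)))
  step 5: (((x0 ∧ x1) ∧ x0) ∧ (x1 ∨ (x1 ∧ x0))) ∨ (((¬T ∨ ¬x1) ∨ ((x1 ∨ x1) ∧ ¬F)) ∧ (x1 ∨ ((F ∧ T) ∨ ¬F)))
  step 6: (((x0 ∧ x1) ∧ x0) ∧ (x1 ∨ (x1 ∧ x0))) ∨ (((F ∨ ¬x1) ∨ ((x1 ∨ x1) ∧ ¬F)) ∧ (x1 ∨ ((F ∧ T) ∨ ¬F)))
  step 7: (((x0 ∧ x1) ∧ x0) ∧ (x1 ∨ (x1 ∧ x0))) ∨ ((¬x1 ∨ ((x1 ∨ x1) ∧ ¬F)) ∧ (x1 ∨ ((F ∧ T) ∨ ¬F)))
  step 8: (((x0 ∧ x1) ∧ x0) ∧ (x1 ∨ (x1 ∧ x0))) ∨ ((¬x1 ∨ (x1 ∧ ¬F)) ∧ (x1 ∨ ((F ∧ T) ∨ ¬F)))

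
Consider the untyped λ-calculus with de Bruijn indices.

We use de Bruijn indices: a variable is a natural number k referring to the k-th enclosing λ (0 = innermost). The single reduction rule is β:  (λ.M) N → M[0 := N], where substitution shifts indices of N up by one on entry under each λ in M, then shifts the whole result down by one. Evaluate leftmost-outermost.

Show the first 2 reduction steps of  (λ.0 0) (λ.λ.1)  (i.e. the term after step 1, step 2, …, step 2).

Answer: after 2 steps: λ.λ.λ.1

Reduction:
  start: (λ.0 0) (λ.λ.1)
  [1] (λ.λ.1) (λ.λ.1)
  [2] λ.λ.λ.1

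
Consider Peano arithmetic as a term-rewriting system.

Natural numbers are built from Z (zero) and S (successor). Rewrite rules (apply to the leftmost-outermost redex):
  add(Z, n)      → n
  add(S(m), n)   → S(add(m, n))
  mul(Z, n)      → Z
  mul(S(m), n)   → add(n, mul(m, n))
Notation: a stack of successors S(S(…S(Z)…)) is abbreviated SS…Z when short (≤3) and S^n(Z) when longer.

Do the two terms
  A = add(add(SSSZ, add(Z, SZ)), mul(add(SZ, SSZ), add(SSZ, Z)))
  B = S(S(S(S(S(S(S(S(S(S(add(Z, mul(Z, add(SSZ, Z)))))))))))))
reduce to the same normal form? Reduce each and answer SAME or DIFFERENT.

Term A:
  start: add(add(SSSZ, add(Z, SZ)), mul(add(SZ, SSZ), add(SSZ, Z)))
  step 1: add(S(add(SSZ, add(Z, SZ))), mul(add(SZ, SSZ), add(SSZ, Z)))
  step 2: S(add(add(SSZ, add(Z, SZ)), mul(add(SZ, SSZ), add(SSZ, Z))))
  step 3: S(add(S(add(SZ, add(Z, SZ))), mul(add(SZ, SSZ), add(SSZ, Z))))
  step 4: S(S(add(add(SZ, add(Z, SZ)), mul(add(SZ, SSZ), add(SSZ, Z)))))
  step 5: S(S(add(S(add(Z, add(Z, SZ))), mul(add(SZ, SSZ), add(SSZ, Z)))))
  step 6: S(S(S(add(add(Z, add(Z, SZ)), mul(add(SZ, SSZ), add(SSZ, Z))))))
  step 7: S(S(S(add(add(Z, SZ), mul(add(SZ, SSZ), add(SSZ, Z))))))
  step 8: S(S(S(add(SZ, mul(add(SZ, SSZ), add(SSZ, Z))))))
  step 9: S(S(S(S(add(Z, mul(add(SZ, SSZ), add(SSZ, Z)))))))
  step 10: S(S(S(S(mul(add(SZ, SSZ), add(SSZ, Z))))))
  step 11: S(S(S(S(mul(S(add(Z, SSZ)), add(SSZ, Z))))))
  step 12: S(S(S(S(add(add(SSZ, Z), mul(add(Z, SSZ), add(SSZ, Z)))))))
  step 13: S(S(S(S(add(S(add(SZ, Z)), mul(add(Z, SSZ), add(SSZ, Z)))))))
  step 14: S(S(S(S(S(add(add(SZ, Z), mul(add(Z, SSZ), add(SSZ, Z))))))))
  step 15: S(S(S(S(S(add(S(add(Z, Z)), mul(add(Z, SSZ), add(SSZ, Z))))))))
  step 16: S(S(S(S(S(S(add(add(Z, Z), mul(add(Z, SSZ), add(SSZ, Z)))))))))
  step 17: S(S(S(S(S(S(add(Z, mul(add(Z, SSZ), add(SSZ, Z)))))))))
  step 18: S(S(S(S(S(S(mul(add(Z, SSZ), add(SSZ, Z))))))))
  step 19: S(S(S(S(S(S(mul(SSZ, add(SSZ, Z))))))))
  step 20: S(S(S(S(S(S(add(add(SSZ, Z), mul(SZ, add(SSZ, Z)))))))))
  step 21: S(S(S(S(S(S(add(S(add(SZ, Z)), mul(SZ, add(SSZ, Z)))))))))
  step 22: S(S(S(S(S(S(S(add(add(SZ, Z), mul(SZ, add(SSZ, Z))))))))))
  step 23: S(S(S(S(S(S(S(add(S(add(Z, Z)), mul(SZ, add(SSZ, Z))))))))))
  step 24: S(S(S(S(S(S(S(S(add(add(Z, Z), mul(SZ, add(SSZ, Z)))))))))))
  step 25: S(S(S(S(S(S(S(S(add(Z, mul(SZ, add(SSZ, Z)))))))))))
  step 26: S(S(S(S(S(S(S(S(mul(SZ, add(SSZ, Z))))))))))
  step 27: S(S(S(S(S(S(S(S(add(add(SSZ, Z), mul(Z, add(SSZ, Z)))))))))))
  step 28: S(S(S(S(S(S(S(S(add(S(add(SZ, Z)), mul(Z, add(SSZ, Z)))))))))))
  step 29: S(S(S(S(S(S(S(S(S(add(add(SZ, Z), mul(Z, add(SSZ, Z))))))))))))
  step 30: S(S(S(S(S(S(S(S(S(add(S(add(Z, Z)), mul(Z, add(SSZ, Z))))))))))))
  step 31: S(S(S(S(S(S(S(S(S(S(add(add(Z, Z), mul(Z, add(SSZ, Z)))))))))))))
  step 32: S(S(S(S(S(S(S(S(S(S(add(Z, mul(Z, add(SSZ, Z)))))))))))))
  step 33: S(S(S(S(S(S(S(S(S(S(mul(Z, add(SSZ, Z))))))))))))
  step 34: S^10(Z)

Term B:
  start: S(S(S(S(S(S(S(S(S(S(add(Z, mul(Z, add(SSZ, Z)))))))))))))
  step 1: S(S(S(S(S(S(S(S(S(S(mul(Z, add(SSZ, Z))))))))))))
  step 2: S^10(Z)

Answer: SAME — A ⇓ S^10(Z), B ⇓ S^10(Z)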